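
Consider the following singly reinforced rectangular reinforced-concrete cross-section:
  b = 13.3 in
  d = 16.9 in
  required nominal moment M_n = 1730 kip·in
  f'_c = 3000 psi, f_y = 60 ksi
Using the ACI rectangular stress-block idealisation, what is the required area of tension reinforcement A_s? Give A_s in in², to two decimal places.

From M_n = 0.85 f'_c a b (d − a/2):
a = d − √(d² − 2M_n/(0.85 f'_c b)) = 16.9 − √(16.9² − 2 × 1730/(0.85 × 3 × 13.3)) = 3.350 in.
A_s = 0.85 f'_c a b / f_y = 0.85 × 3 × 3.350 × 13.3 / 60 = 1.894 in².

A_s ≈ 1.89 in²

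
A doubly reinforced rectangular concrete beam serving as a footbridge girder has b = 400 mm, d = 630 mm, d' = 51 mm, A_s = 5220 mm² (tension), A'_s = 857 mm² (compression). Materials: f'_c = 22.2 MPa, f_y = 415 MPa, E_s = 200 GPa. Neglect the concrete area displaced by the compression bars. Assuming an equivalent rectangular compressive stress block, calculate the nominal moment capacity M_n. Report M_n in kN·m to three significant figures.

Assume both tension and compression steel yield.
Net tension couple steel: A_s − A'_s = 4363 mm².
a = (A_s − A'_s) f_y / (0.85 f'_c b) = 1810645/(0.85 × 22.2 × 400) = 239.88 mm.
c = a/β₁ = 239.88/0.85 = 282.21 mm; ε'_s = 0.003(c − d')/c = 0.0025 ≥ f_y/E_s = 0.0021, so compression steel does yield.
M_n = (A_s − A'_s) f_y (d − a/2) + A'_s f_y (d − d') = [1810645 × (630 − 119.94) + 355655 × (630 − 51)] × 10⁻⁶ = 923.54 + 205.92 = 1129.46 kN·m.

M_n ≈ 1130 kN·m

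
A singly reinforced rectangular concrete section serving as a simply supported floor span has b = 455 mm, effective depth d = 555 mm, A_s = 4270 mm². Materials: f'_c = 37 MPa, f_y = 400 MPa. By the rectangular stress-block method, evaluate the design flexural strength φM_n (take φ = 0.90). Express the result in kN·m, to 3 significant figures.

T = A_s f_y = 4270 × 400 = 1708000 N = 1708 kN.
From C = T: a = T/(0.85 f'_c b) = 1708000/(0.85 × 37 × 455) = 119.36 mm.
M_n = T(d − a/2) = 1708 kN × (555 − 59.68) mm = 846.01 kN·m.
φM_n = 0.90 × 846.01 = 761.41 kN·m.

φM_n ≈ 761 kN·m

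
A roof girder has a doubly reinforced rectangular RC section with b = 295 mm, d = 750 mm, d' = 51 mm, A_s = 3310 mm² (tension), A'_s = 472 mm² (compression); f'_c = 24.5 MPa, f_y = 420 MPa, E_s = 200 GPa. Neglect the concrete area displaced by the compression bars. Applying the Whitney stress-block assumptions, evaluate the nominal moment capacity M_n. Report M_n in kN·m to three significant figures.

M_n ≈ 917 kN·m

Assume both tension and compression steel yield.
Net tension couple steel: A_s − A'_s = 2838 mm².
a = (A_s − A'_s) f_y / (0.85 f'_c b) = 1191960/(0.85 × 24.5 × 295) = 194.02 mm.
c = a/β₁ = 194.02/0.85 = 228.26 mm; ε'_s = 0.003(c − d')/c = 0.0023 ≥ f_y/E_s = 0.0021, so compression steel does yield.
M_n = (A_s − A'_s) f_y (d − a/2) + A'_s f_y (d − d') = [1191960 × (750 − 97.01) + 198240 × (750 − 51)] × 10⁻⁶ = 778.34 + 138.57 = 916.91 kN·m.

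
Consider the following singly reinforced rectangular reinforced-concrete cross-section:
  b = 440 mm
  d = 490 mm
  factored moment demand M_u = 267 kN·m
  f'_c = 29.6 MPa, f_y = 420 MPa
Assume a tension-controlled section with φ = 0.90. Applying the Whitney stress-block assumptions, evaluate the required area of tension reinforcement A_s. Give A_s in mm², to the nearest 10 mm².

M_n = M_u/φ = 267/0.90 = 296.667 kN·m.
With M_n = 0.85 f'_c a b (d − a/2), solve the quadratic for a:
a = d − √(d² − 2M_n/(0.85 f'_c b)) = 490 − √(490² − 2 × 296.667×10⁶/(0.85 × 29.6 × 440)) = 58.14 mm.
A_s = 0.85 f'_c a b / f_y = 0.85 × 29.6 × 58.14 × 440 / 420 = 1532.5 mm².

A_s ≈ 1530 mm²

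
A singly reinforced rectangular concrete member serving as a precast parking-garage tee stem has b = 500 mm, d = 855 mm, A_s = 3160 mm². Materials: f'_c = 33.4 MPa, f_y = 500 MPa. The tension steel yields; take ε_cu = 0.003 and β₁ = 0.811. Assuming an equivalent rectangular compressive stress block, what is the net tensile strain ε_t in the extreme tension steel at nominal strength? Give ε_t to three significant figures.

ε_t ≈ 0.0157

a = A_s f_y/(0.85 f'_c b) = 111.31 mm.
β₁ = 0.811, so c = a/β₁ = 111.31/0.811 = 137.25 mm.
From the linear strain diagram with ε_cu = 0.003: ε_t = 0.003 (d − c)/c = 0.003 × (855 − 137.25)/137.25 = 0.0157.
Since ε_t ≥ 0.005, the section is tension-controlled.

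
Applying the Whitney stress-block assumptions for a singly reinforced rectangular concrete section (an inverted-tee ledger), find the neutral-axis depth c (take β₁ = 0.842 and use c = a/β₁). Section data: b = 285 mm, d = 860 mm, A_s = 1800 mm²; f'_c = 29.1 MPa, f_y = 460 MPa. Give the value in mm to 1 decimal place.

c ≈ 139.5 mm

T = A_s f_y = 1800 × 460 = 828000 N = 828 kN.
Setting C = 0.85 f'_c a b equal to T: a = 828000/(0.85 × 29.1 × 285) = 117.456 mm.
With β₁ = 0.842, c = a/β₁ = 117.456/0.842 = 139.5 mm.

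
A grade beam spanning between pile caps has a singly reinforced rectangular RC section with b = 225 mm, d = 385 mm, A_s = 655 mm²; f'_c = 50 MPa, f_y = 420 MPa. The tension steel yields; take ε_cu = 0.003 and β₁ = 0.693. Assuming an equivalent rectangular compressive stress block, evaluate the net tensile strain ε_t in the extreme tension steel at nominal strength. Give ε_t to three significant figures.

ε_t ≈ 0.0248

a = A_s f_y/(0.85 f'_c b) = 28.77 mm.
β₁ = 0.693, so c = a/β₁ = 28.77/0.693 = 41.52 mm.
From the linear strain diagram with ε_cu = 0.003: ε_t = 0.003 (d − c)/c = 0.003 × (385 − 41.52)/41.52 = 0.0248.
Since ε_t ≥ 0.005, the section is tension-controlled.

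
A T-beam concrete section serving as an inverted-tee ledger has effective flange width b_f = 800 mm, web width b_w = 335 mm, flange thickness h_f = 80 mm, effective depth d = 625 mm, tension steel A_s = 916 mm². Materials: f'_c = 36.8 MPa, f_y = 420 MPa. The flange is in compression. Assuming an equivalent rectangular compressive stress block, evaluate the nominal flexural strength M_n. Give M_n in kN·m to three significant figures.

M_n ≈ 237 kN·m

Tension: T = A_s f_y = 916 × 420 = 384720 N.
Try a within the flange: a = T/(0.85 f'_c b_f) = 384720/(0.85 × 36.8 × 800) = 15.37 mm.
Since a = 15.37 ≤ h_f = 80 mm, the stress block lies entirely in the flange; analyse as a rectangular beam of width b_f.
M_n = T(d − a/2) = 384720 × (625 − 7.685) = 237.49 × 10⁶ N·mm.
M_n = 237.49 kN·m.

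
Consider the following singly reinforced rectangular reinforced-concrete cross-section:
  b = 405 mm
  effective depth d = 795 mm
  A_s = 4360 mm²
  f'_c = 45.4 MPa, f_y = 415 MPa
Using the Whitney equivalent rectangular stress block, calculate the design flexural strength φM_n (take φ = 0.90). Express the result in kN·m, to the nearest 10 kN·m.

φM_n ≈ 1200 kN·m

T = A_s f_y = 4360 × 415 = 1809400 N = 1809.4 kN.
From C = T: a = T/(0.85 f'_c b) = 1809400/(0.85 × 45.4 × 405) = 115.77 mm.
M_n = T(d − a/2) = 1809.4 kN × (795 − 57.885) mm = 1333.74 kN·m.
φM_n = 0.90 × 1333.74 = 1200.37 kN·m.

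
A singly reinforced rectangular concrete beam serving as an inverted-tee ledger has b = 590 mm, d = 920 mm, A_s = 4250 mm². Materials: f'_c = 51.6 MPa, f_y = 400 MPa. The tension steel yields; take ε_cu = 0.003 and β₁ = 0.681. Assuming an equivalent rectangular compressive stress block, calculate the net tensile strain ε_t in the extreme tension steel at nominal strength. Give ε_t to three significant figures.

a = A_s f_y/(0.85 f'_c b) = 65.69 mm.
β₁ = 0.681, so c = a/β₁ = 65.69/0.681 = 96.46 mm.
From the linear strain diagram with ε_cu = 0.003: ε_t = 0.003 (d − c)/c = 0.003 × (920 − 96.46)/96.46 = 0.0256.
Since ε_t ≥ 0.005, the section is tension-controlled.

ε_t ≈ 0.0256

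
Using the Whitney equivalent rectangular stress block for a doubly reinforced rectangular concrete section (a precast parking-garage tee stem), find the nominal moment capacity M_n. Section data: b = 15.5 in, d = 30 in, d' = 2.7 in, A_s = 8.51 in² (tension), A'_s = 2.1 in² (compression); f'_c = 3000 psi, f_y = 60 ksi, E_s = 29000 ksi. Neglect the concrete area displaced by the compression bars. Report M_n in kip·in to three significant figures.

M_n ≈ 13100 kip·in

Assume both steels yield.
a = (A_s − A'_s) f_y/(0.85 f'_c b) = (8.51 − 2.1) × 60/(0.85 × 3 × 15.5) = 9.731 in.
c = a/β₁ = 9.731/0.85 = 11.448 in; ε'_s = 0.003(c − d')/c = 0.0023 ≥ ε_y = 0.0021, so the compression steel yields.
M_n = (A_s − A'_s) f_y (d − a/2) + A'_s f_y (d − d') = 384.6 × (30 − 4.8655) + 126 × (30 − 2.7) = 9666.7 + 3439.8 = 13106.5 kip·in.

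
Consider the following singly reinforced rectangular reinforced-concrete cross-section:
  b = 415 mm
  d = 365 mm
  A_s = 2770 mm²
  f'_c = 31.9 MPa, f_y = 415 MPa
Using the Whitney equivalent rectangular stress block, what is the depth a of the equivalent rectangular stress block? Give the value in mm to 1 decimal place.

T = A_s f_y = 2770 × 415 = 1149550 N = 1149.55 kN.
Setting C = 0.85 f'_c a b equal to T: a = 1149550/(0.85 × 31.9 × 415) = 102.2 mm.

a ≈ 102.2 mm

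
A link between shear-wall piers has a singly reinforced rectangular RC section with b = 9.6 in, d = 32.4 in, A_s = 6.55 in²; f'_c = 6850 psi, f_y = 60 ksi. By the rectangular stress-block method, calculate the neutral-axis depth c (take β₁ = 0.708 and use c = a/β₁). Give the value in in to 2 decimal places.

T = A_s f_y = 6.55 × 60 = 393 kips.
a = T/(0.85 f'_c b) = 393/(0.85 × 6.85 × 9.6) = 7.0309 in.
With β₁ = 0.708, c = a/β₁ = 7.0309/0.708 = 9.93 in.

c ≈ 9.93 in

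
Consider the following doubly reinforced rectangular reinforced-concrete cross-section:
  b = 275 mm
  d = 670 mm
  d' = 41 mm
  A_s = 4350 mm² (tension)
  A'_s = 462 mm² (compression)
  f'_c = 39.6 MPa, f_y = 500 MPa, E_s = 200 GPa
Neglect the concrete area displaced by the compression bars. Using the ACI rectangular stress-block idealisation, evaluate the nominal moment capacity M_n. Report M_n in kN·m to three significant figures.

M_n ≈ 1240 kN·m

Assume both tension and compression steel yield.
Net tension couple steel: A_s − A'_s = 3888 mm².
a = (A_s − A'_s) f_y / (0.85 f'_c b) = 1944000/(0.85 × 39.6 × 275) = 210.01 mm.
c = a/β₁ = 210.01/0.767 = 273.81 mm; ε'_s = 0.003(c − d')/c = 0.0026 ≥ f_y/E_s = 0.0025, so compression steel does yield.
M_n = (A_s − A'_s) f_y (d − a/2) + A'_s f_y (d − d') = [1944000 × (670 − 105.005) + 231000 × (670 − 41)] × 10⁻⁶ = 1098.35 + 145.30 = 1243.65 kN·m.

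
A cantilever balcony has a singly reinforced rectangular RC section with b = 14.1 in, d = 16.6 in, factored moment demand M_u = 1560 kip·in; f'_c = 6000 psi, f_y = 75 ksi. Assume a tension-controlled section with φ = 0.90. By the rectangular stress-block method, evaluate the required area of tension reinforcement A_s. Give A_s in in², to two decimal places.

A_s ≈ 1.46 in²

M_n = M_u/φ = 1560/0.90 = 1733.33 kip·in.
From M_n = 0.85 f'_c a b (d − a/2):
a = d − √(d² − 2M_n/(0.85 f'_c b)) = 16.6 − √(16.6² − 2 × 1733.33/(0.85 × 6 × 14.1)) = 1.522 in.
A_s = 0.85 f'_c a b / f_y = 0.85 × 6 × 1.522 × 14.1 / 75 = 1.459 in².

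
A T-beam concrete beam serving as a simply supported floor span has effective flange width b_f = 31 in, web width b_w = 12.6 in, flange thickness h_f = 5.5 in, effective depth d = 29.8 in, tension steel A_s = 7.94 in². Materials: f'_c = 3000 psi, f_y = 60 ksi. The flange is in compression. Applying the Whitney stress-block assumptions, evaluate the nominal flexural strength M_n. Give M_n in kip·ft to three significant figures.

M_n ≈ 1060 kip·ft

Tension: T = A_s f_y = 7.94 × 60 = 476.4 kips.
Try a within the flange: a = T/(0.85 f'_c b_f) = 476.4/(0.85 × 3 × 31) = 6.027 in.
a = 6.027 > h_f = 5.5 in: the block extends into the web. Split into flange-overhang and web parts.
C_f = 0.85 f'_c (b_f − b_w) h_f = 0.85 × 3 × (31 − 12.6) × 5.5 = 258.1 kips.
Remaining web compression depth: a_w = (T − C_f)/(0.85 f'_c b_w) = (476.4 − 258.1)/(0.85 × 3 × 12.6) = 6.794 in.
M_n = C_f(d − h_f/2) + (T − C_f)(d − a_w/2) = 258.1 × (29.8 − 2.75) + 218.3 × (29.8 − 3.397) = 6981.6 + 5763.8 = 12745.4 kip·in.
M_n = 12745.4/12 = 1062.12 kip·ft.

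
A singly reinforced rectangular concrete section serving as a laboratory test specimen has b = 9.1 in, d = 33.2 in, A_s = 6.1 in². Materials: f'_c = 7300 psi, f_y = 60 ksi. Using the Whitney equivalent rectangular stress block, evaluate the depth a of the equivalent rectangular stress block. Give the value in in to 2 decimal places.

a ≈ 6.48 in

T = A_s f_y = 6.1 × 60 = 366 kips.
a = T/(0.85 f'_c b) = 366/(0.85 × 7.3 × 9.1) = 6.48 in.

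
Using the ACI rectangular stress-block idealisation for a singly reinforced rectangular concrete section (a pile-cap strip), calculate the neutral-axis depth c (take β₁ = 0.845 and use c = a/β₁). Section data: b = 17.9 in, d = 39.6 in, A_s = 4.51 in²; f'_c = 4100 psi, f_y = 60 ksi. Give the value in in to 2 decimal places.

c ≈ 5.13 in

T = A_s f_y = 4.51 × 60 = 270.6 kips.
a = T/(0.85 f'_c b) = 270.6/(0.85 × 4.1 × 17.9) = 4.3378 in.
With β₁ = 0.845, c = a/β₁ = 4.3378/0.845 = 5.13 in.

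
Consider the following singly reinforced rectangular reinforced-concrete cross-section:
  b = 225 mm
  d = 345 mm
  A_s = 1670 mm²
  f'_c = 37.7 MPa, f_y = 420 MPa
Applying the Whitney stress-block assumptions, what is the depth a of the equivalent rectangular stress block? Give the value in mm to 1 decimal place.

a ≈ 97.3 mm

T = A_s f_y = 1670 × 420 = 701400 N = 701.4 kN.
Setting C = 0.85 f'_c a b equal to T: a = 701400/(0.85 × 37.7 × 225) = 97.3 mm.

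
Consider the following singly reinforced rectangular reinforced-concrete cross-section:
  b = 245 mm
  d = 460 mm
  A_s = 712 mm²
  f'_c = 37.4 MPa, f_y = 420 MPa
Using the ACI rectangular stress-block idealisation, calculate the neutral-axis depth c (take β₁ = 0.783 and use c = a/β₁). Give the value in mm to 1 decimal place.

c ≈ 49.0 mm

T = A_s f_y = 712 × 420 = 299040 N = 299.04 kN.
Setting C = 0.85 f'_c a b equal to T: a = 299040/(0.85 × 37.4 × 245) = 38.395 mm.
With β₁ = 0.783, c = a/β₁ = 38.395/0.783 = 49.0 mm.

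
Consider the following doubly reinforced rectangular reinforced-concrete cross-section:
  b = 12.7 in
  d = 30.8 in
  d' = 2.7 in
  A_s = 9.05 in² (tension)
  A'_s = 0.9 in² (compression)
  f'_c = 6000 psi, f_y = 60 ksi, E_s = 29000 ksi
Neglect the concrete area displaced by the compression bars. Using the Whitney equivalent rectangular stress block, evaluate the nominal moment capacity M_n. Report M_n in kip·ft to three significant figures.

M_n ≈ 1230 kip·ft

Assume both steels yield.
a = (A_s − A'_s) f_y/(0.85 f'_c b) = (9.05 − 0.9) × 60/(0.85 × 6 × 12.7) = 7.550 in.
c = a/β₁ = 7.550/0.75 = 10.067 in; ε'_s = 0.003(c − d')/c = 0.0022 ≥ ε_y = 0.0021, so the compression steel yields.
M_n = (A_s − A'_s) f_y (d − a/2) + A'_s f_y (d − d') = 489 × (30.8 − 3.775) + 54 × (30.8 − 2.7) = 13215.2 + 1517.4 = 14732.6 kip·in = 14732.6/12 = 1227.72 kip·ft.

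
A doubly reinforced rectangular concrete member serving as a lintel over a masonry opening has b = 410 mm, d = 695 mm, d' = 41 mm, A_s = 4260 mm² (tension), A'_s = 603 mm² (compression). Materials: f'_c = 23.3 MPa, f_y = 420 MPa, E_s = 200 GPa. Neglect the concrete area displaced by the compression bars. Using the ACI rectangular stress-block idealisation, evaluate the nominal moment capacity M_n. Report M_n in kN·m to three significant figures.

Assume both tension and compression steel yield.
Net tension couple steel: A_s − A'_s = 3657 mm².
a = (A_s − A'_s) f_y / (0.85 f'_c b) = 1535940/(0.85 × 23.3 × 410) = 189.15 mm.
c = a/β₁ = 189.15/0.85 = 222.53 mm; ε'_s = 0.003(c − d')/c = 0.0024 ≥ f_y/E_s = 0.0021, so compression steel does yield.
M_n = (A_s − A'_s) f_y (d − a/2) + A'_s f_y (d − d') = [1535940 × (695 − 94.575) + 253260 × (695 − 41)] × 10⁻⁶ = 922.22 + 165.63 = 1087.85 kN·m.

M_n ≈ 1090 kN·m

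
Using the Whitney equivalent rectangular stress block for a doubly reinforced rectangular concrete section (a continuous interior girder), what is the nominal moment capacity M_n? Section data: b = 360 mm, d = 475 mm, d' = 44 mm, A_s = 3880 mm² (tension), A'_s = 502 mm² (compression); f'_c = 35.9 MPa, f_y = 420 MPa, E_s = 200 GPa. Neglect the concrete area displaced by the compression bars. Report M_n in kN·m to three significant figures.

M_n ≈ 673 kN·m

Assume both tension and compression steel yield.
Net tension couple steel: A_s − A'_s = 3378 mm².
a = (A_s − A'_s) f_y / (0.85 f'_c b) = 1418760/(0.85 × 35.9 × 360) = 129.15 mm.
c = a/β₁ = 129.15/0.794 = 162.66 mm; ε'_s = 0.003(c − d')/c = 0.0022 ≥ f_y/E_s = 0.0021, so compression steel does yield.
M_n = (A_s − A'_s) f_y (d − a/2) + A'_s f_y (d − d') = [1418760 × (475 − 64.575) + 210840 × (475 − 44)] × 10⁻⁶ = 582.29 + 90.87 = 673.16 kN·m.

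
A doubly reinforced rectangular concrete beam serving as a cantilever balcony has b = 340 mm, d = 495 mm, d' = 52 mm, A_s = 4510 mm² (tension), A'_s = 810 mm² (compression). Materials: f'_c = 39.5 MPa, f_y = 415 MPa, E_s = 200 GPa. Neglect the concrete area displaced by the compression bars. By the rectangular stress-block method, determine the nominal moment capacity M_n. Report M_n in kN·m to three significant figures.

M_n ≈ 806 kN·m

Assume both tension and compression steel yield.
Net tension couple steel: A_s − A'_s = 3700 mm².
a = (A_s − A'_s) f_y / (0.85 f'_c b) = 1535500/(0.85 × 39.5 × 340) = 134.51 mm.
c = a/β₁ = 134.51/0.768 = 175.14 mm; ε'_s = 0.003(c − d')/c = 0.0021 ≥ f_y/E_s = 0.0021, so compression steel does yield.
M_n = (A_s − A'_s) f_y (d − a/2) + A'_s f_y (d − d') = [1535500 × (495 − 67.255) + 336150 × (495 − 52)] × 10⁻⁶ = 656.80 + 148.91 = 805.71 kN·m.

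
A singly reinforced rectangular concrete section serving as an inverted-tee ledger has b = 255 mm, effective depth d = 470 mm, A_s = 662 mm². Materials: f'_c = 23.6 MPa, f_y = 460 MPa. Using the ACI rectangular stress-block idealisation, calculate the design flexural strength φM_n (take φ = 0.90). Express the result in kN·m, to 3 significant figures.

φM_n ≈ 121 kN·m

T = A_s f_y = 662 × 460 = 304520 N = 304.52 kN.
From C = T: a = T/(0.85 f'_c b) = 304520/(0.85 × 23.6 × 255) = 59.53 mm.
M_n = T(d − a/2) = 304.52 kN × (470 − 29.765) mm = 134.06 kN·m.
φM_n = 0.90 × 134.06 = 120.65 kN·m.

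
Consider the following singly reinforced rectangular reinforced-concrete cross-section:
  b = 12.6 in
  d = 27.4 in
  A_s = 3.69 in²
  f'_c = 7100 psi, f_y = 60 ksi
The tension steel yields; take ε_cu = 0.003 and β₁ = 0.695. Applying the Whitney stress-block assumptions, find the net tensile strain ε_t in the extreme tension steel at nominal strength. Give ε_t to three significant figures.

a = A_s f_y/(0.85 f'_c b) = 2.912 in.
β₁ = 0.695, so c = a/β₁ = 2.912/0.695 = 4.190 in.
From the linear strain diagram with ε_cu = 0.003: ε_t = 0.003 (d − c)/c = 0.003 × (27.4 − 4.190)/4.190 = 0.0166.
Since ε_t ≥ 0.005, the section is tension-controlled.

ε_t ≈ 0.0166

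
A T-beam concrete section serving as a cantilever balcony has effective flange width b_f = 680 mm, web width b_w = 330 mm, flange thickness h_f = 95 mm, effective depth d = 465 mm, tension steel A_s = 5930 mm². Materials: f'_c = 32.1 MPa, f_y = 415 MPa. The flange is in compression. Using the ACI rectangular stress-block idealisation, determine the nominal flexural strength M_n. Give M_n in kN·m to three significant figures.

Tension: T = A_s f_y = 5930 × 415 = 2460950 N.
Try a within the flange: a = T/(0.85 f'_c b_f) = 2460950/(0.85 × 32.1 × 680) = 132.64 mm.
a = 132.64 > h_f = 95 mm: the block extends into the web. Split into flange-overhang and web parts.
C_f = 0.85 f'_c (b_f − b_w) h_f = 0.85 × 32.1 × (680 − 330) × 95 = 907226 N.
Remaining web compression depth: a_w = (T − C_f)/(0.85 f'_c b_w) = (2460950 − 907226)/(0.85 × 32.1 × 330) = 172.56 mm.
M_n = C_f(d − h_f/2) + (T − C_f)(d − a_w/2) = 907226 × (465 − 47.5) + 1553724 × (465 − 86.28) = 378.77 + 588.43 = 967.20 × 10⁶ N·mm.
M_n = 967.20 kN·m.

M_n ≈ 967 kN·m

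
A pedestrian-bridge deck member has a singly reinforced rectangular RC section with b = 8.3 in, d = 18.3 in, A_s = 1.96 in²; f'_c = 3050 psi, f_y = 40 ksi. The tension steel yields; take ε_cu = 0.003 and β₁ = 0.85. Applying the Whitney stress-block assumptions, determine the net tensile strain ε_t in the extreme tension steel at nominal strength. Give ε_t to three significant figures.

ε_t ≈ 0.00981

a = A_s f_y/(0.85 f'_c b) = 3.644 in.
β₁ = 0.85, so c = a/β₁ = 3.644/0.85 = 4.287 in.
From the linear strain diagram with ε_cu = 0.003: ε_t = 0.003 (d − c)/c = 0.003 × (18.3 − 4.287)/4.287 = 0.00981.
Since ε_t ≥ 0.005, the section is tension-controlled.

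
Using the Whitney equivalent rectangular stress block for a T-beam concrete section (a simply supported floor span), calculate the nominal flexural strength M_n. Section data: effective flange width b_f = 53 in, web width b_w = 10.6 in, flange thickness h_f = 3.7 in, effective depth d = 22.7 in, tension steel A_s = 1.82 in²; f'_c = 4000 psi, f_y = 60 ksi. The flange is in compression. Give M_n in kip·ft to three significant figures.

M_n ≈ 204 kip·ft

Tension: T = A_s f_y = 1.82 × 60 = 109.2 kips.
Try a within the flange: a = T/(0.85 f'_c b_f) = 109.2/(0.85 × 4 × 53) = 0.606 in.
Since a = 0.606 ≤ h_f = 3.7 in, the stress block lies entirely in the flange; analyse as a rectangular beam of width b_f.
M_n = T(d − a/2) = 109.2 × (22.7 − 0.303) = 2445.8 kip·in.
M_n = 2445.8/12 = 203.82 kip·ft.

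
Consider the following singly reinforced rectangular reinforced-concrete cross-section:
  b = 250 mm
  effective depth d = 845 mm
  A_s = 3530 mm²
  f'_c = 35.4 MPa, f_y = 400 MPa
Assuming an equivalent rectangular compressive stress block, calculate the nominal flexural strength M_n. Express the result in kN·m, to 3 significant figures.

T = A_s f_y = 3530 × 400 = 1412000 N = 1412 kN.
From C = T: a = T/(0.85 f'_c b) = 1412000/(0.85 × 35.4 × 250) = 187.70 mm.
M_n = T(d − a/2) = 1412 kN × (845 − 93.85) mm = 1060.62 kN·m.

M_n ≈ 1060 kN·m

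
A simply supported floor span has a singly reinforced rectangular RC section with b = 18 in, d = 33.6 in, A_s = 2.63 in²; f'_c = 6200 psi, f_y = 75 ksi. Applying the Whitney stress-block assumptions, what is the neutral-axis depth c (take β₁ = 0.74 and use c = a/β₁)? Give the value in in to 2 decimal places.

T = A_s f_y = 2.63 × 75 = 197.25 kips.
a = T/(0.85 f'_c b) = 197.25/(0.85 × 6.2 × 18) = 2.0794 in.
With β₁ = 0.74, c = a/β₁ = 2.0794/0.74 = 2.81 in.

c ≈ 2.81 in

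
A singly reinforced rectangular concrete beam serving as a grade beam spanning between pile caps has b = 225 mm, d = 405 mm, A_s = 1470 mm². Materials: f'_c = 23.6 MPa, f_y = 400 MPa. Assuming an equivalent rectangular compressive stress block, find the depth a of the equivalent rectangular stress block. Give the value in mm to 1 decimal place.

T = A_s f_y = 1470 × 400 = 588000 N = 588 kN.
Setting C = 0.85 f'_c a b equal to T: a = 588000/(0.85 × 23.6 × 225) = 130.3 mm.

a ≈ 130.3 mm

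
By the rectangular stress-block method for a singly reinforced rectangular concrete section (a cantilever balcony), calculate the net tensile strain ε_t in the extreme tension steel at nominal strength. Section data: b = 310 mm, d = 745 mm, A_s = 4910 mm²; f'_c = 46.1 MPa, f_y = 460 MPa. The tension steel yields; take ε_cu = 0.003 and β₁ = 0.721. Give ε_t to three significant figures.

a = A_s f_y/(0.85 f'_c b) = 185.93 mm.
β₁ = 0.721, so c = a/β₁ = 185.93/0.721 = 257.88 mm.
From the linear strain diagram with ε_cu = 0.003: ε_t = 0.003 (d − c)/c = 0.003 × (745 − 257.88)/257.88 = 0.00567.
Since ε_t ≥ 0.005, the section is tension-controlled.

ε_t ≈ 0.00567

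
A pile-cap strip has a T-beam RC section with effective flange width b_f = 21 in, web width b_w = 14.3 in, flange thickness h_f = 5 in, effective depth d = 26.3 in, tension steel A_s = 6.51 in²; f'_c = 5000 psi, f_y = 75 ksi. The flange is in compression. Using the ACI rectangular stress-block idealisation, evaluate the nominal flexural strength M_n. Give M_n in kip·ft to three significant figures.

Tension: T = A_s f_y = 6.51 × 75 = 488.25 kips.
Try a within the flange: a = T/(0.85 f'_c b_f) = 488.25/(0.85 × 5 × 21) = 5.471 in.
a = 5.471 > h_f = 5 in: the block extends into the web. Split into flange-overhang and web parts.
C_f = 0.85 f'_c (b_f − b_w) h_f = 0.85 × 5 × (21 − 14.3) × 5 = 142.4 kips.
Remaining web compression depth: a_w = (T − C_f)/(0.85 f'_c b_w) = (488.25 − 142.4)/(0.85 × 5 × 14.3) = 5.691 in.
M_n = C_f(d − h_f/2) + (T − C_f)(d − a_w/2) = 142.4 × (26.3 − 2.5) + 345.85 × (26.3 − 2.8455) = 3389.1 + 8111.7 = 11500.8 kip·in.
M_n = 11500.8/12 = 958.40 kip·ft.

M_n ≈ 958 kip·ft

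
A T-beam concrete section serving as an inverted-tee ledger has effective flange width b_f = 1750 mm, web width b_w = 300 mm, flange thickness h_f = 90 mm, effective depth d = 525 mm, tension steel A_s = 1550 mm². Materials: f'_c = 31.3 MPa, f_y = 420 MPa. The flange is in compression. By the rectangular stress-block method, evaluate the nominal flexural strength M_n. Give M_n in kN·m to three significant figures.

Tension: T = A_s f_y = 1550 × 420 = 651000 N.
Try a within the flange: a = T/(0.85 f'_c b_f) = 651000/(0.85 × 31.3 × 1750) = 13.98 mm.
Since a = 13.98 ≤ h_f = 90 mm, the stress block lies entirely in the flange; analyse as a rectangular beam of width b_f.
M_n = T(d − a/2) = 651000 × (525 − 6.99) = 337.22 × 10⁶ N·mm.
M_n = 337.22 kN·m.

M_n ≈ 337 kN·m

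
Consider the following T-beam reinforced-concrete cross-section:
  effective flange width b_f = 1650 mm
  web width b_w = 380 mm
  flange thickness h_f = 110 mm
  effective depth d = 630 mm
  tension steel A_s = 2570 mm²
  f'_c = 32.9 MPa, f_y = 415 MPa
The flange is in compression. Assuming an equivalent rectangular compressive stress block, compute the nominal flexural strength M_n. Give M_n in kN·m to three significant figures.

Tension: T = A_s f_y = 2570 × 415 = 1066550 N.
Try a within the flange: a = T/(0.85 f'_c b_f) = 1066550/(0.85 × 32.9 × 1650) = 23.11 mm.
Since a = 23.11 ≤ h_f = 110 mm, the stress block lies entirely in the flange; analyse as a rectangular beam of width b_f.
M_n = T(d − a/2) = 1066550 × (630 − 11.555) = 659.60 × 10⁶ N·mm.
M_n = 659.60 kN·m.

M_n ≈ 660 kN·m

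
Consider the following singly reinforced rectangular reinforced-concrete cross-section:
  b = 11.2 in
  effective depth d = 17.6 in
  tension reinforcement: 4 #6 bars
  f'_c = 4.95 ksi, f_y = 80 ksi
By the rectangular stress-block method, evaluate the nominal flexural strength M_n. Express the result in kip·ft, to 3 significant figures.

M_n ≈ 189 kip·ft

A_s = 4 × 0.44 = 1.76 in².
T = A_s f_y = 1.76 × 80 = 140.8 kips.
a = T/(0.85 f'_c b) = 140.8/(0.85 × 4.95 × 11.2) = 2.988 in.
M_n = T(d − a/2) = 140.8 × (17.6 − 1.494) = 2267.7 kip·in = 2267.7/12 = 188.98 kip·ft.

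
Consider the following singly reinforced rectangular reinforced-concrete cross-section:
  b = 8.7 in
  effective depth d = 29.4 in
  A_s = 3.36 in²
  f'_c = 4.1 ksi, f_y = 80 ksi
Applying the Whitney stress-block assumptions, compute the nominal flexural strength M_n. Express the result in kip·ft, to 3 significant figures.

M_n ≈ 559 kip·ft

T = A_s f_y = 3.36 × 80 = 268.8 kips.
a = T/(0.85 f'_c b) = 268.8/(0.85 × 4.1 × 8.7) = 8.866 in.
M_n = T(d − a/2) = 268.8 × (29.4 − 4.433) = 6711.1 kip·in = 6711.1/12 = 559.26 kip·ft.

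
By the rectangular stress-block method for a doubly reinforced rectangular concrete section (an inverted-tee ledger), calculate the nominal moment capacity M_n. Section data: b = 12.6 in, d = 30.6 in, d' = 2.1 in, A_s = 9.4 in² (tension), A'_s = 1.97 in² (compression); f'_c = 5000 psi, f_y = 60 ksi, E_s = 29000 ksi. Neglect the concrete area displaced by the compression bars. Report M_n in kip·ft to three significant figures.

Assume both steels yield.
a = (A_s − A'_s) f_y/(0.85 f'_c b) = (9.4 − 1.97) × 60/(0.85 × 5 × 12.6) = 8.325 in.
c = a/β₁ = 8.325/0.8 = 10.406 in; ε'_s = 0.003(c − d')/c = 0.0024 ≥ ε_y = 0.0021, so the compression steel yields.
M_n = (A_s − A'_s) f_y (d − a/2) + A'_s f_y (d − d') = 445.8 × (30.6 − 4.1625) + 118.2 × (30.6 − 2.1) = 11785.8 + 3368.7 = 15154.5 kip·in = 15154.5/12 = 1262.88 kip·ft.

M_n ≈ 1260 kip·ft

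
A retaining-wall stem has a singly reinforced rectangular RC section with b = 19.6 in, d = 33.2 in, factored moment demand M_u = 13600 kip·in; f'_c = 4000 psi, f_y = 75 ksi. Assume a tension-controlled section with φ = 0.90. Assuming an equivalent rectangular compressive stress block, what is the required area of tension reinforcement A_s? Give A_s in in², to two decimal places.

M_n = M_u/φ = 13600/0.90 = 15111.1 kip·in.
From M_n = 0.85 f'_c a b (d − a/2):
a = d − √(d² − 2M_n/(0.85 f'_c b)) = 33.2 − √(33.2² − 2 × 15111.1/(0.85 × 4 × 19.6)) = 7.730 in.
A_s = 0.85 f'_c a b / f_y = 0.85 × 4 × 7.730 × 19.6 / 75 = 6.868 in².

A_s ≈ 6.87 in²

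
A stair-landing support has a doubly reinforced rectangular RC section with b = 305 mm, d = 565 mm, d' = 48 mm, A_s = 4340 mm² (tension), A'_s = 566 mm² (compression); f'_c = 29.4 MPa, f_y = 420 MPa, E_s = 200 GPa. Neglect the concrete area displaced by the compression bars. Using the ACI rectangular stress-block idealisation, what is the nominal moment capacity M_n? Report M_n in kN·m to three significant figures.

M_n ≈ 854 kN·m

Assume both tension and compression steel yield.
Net tension couple steel: A_s − A'_s = 3774 mm².
a = (A_s − A'_s) f_y / (0.85 f'_c b) = 1585080/(0.85 × 29.4 × 305) = 207.96 mm.
c = a/β₁ = 207.96/0.84 = 247.57 mm; ε'_s = 0.003(c − d')/c = 0.0024 ≥ f_y/E_s = 0.0021, so compression steel does yield.
M_n = (A_s − A'_s) f_y (d − a/2) + A'_s f_y (d − d') = [1585080 × (565 − 103.98) + 237720 × (565 − 48)] × 10⁻⁶ = 730.75 + 122.90 = 853.65 kN·m.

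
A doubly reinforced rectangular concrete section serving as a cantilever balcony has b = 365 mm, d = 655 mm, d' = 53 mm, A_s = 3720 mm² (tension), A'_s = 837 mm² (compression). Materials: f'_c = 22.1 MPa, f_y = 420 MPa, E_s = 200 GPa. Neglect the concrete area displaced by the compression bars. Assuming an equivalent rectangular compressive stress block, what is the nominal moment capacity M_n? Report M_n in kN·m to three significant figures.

M_n ≈ 898 kN·m

Assume both tension and compression steel yield.
Net tension couple steel: A_s − A'_s = 2883 mm².
a = (A_s − A'_s) f_y / (0.85 f'_c b) = 1210860/(0.85 × 22.1 × 365) = 176.60 mm.
c = a/β₁ = 176.60/0.85 = 207.76 mm; ε'_s = 0.003(c − d')/c = 0.0022 ≥ f_y/E_s = 0.0021, so compression steel does yield.
M_n = (A_s − A'_s) f_y (d − a/2) + A'_s f_y (d − d') = [1210860 × (655 − 88.3) + 351540 × (655 − 53)] × 10⁻⁶ = 686.19 + 211.63 = 897.82 kN·m.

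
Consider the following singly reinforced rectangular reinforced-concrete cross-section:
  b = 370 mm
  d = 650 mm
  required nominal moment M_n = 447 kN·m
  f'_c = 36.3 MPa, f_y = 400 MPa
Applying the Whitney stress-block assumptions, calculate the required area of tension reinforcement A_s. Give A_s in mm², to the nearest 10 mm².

With M_n = 0.85 f'_c a b (d − a/2), solve the quadratic for a:
a = d − √(d² − 2M_n/(0.85 f'_c b)) = 650 − √(650² − 2 × 447×10⁶/(0.85 × 36.3 × 370)) = 63.32 mm.
A_s = 0.85 f'_c a b / f_y = 0.85 × 36.3 × 63.32 × 370 / 400 = 1807.2 mm².

A_s ≈ 1810 mm²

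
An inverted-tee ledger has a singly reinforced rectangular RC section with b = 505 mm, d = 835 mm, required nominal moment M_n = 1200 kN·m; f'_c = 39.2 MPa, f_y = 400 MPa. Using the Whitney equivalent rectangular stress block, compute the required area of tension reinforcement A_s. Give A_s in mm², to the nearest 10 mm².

With M_n = 0.85 f'_c a b (d − a/2), solve the quadratic for a:
a = d − √(d² − 2M_n/(0.85 f'_c b)) = 835 − √(835² − 2 × 1200×10⁶/(0.85 × 39.2 × 505)) = 90.29 mm.
A_s = 0.85 f'_c a b / f_y = 0.85 × 39.2 × 90.29 × 505 / 400 = 3798.2 mm².

A_s ≈ 3800 mm²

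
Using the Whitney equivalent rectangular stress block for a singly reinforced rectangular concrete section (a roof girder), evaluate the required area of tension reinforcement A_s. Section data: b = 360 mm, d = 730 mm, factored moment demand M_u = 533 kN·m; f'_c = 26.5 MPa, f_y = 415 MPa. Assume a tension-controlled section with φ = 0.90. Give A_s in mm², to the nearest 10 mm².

M_n = M_u/φ = 533/0.90 = 592.222 kN·m.
With M_n = 0.85 f'_c a b (d − a/2), solve the quadratic for a:
a = d − √(d² − 2M_n/(0.85 f'_c b)) = 730 − √(730² − 2 × 592.222×10⁶/(0.85 × 26.5 × 360)) = 108.04 mm.
A_s = 0.85 f'_c a b / f_y = 0.85 × 26.5 × 108.04 × 360 / 415 = 2111.1 mm².

A_s ≈ 2110 mm²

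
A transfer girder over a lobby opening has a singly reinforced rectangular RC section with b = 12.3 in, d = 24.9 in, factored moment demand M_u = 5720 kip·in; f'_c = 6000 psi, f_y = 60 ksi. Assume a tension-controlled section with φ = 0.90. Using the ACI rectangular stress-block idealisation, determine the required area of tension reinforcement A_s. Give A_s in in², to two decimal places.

M_n = M_u/φ = 5720/0.90 = 6355.56 kip·in.
From M_n = 0.85 f'_c a b (d − a/2):
a = d − √(d² − 2M_n/(0.85 f'_c b)) = 24.9 − √(24.9² − 2 × 6355.56/(0.85 × 6 × 12.3)) = 4.470 in.
A_s = 0.85 f'_c a b / f_y = 0.85 × 6 × 4.470 × 12.3 / 60 = 4.673 in².

A_s ≈ 4.67 in²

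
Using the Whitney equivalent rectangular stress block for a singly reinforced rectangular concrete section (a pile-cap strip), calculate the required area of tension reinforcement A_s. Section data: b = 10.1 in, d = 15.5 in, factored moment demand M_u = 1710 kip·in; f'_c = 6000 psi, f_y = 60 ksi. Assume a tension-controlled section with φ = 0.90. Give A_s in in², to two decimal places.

M_n = M_u/φ = 1710/0.90 = 1900 kip·in.
From M_n = 0.85 f'_c a b (d − a/2):
a = d − √(d² − 2M_n/(0.85 f'_c b)) = 15.5 − √(15.5² − 2 × 1900/(0.85 × 6 × 10.1)) = 2.597 in.
A_s = 0.85 f'_c a b / f_y = 0.85 × 6 × 2.597 × 10.1 / 60 = 2.230 in².

A_s ≈ 2.23 in²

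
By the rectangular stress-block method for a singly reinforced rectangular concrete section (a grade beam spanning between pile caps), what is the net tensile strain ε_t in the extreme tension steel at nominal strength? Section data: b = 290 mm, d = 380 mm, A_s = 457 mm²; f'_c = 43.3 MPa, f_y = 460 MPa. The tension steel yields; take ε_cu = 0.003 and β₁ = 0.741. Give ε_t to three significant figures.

a = A_s f_y/(0.85 f'_c b) = 19.70 mm.
β₁ = 0.741, so c = a/β₁ = 19.70/0.741 = 26.59 mm.
From the linear strain diagram with ε_cu = 0.003: ε_t = 0.003 (d − c)/c = 0.003 × (380 − 26.59)/26.59 = 0.0399.
Since ε_t ≥ 0.005, the section is tension-controlled.

ε_t ≈ 0.0399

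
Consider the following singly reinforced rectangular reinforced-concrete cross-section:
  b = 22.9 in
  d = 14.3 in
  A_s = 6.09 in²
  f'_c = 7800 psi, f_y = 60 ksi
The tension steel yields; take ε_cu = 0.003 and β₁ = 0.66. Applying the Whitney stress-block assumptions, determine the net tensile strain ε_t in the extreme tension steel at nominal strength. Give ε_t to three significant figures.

ε_t ≈ 0.00876

a = A_s f_y/(0.85 f'_c b) = 2.407 in.
β₁ = 0.66, so c = a/β₁ = 2.407/0.66 = 3.647 in.
From the linear strain diagram with ε_cu = 0.003: ε_t = 0.003 (d − c)/c = 0.003 × (14.3 − 3.647)/3.647 = 0.00876.
Since ε_t ≥ 0.005, the section is tension-controlled.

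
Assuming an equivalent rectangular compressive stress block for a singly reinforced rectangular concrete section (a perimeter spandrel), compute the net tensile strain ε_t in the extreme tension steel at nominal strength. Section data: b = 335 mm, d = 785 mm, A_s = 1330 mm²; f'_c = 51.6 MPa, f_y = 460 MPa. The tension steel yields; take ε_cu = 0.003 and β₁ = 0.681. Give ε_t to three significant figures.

ε_t ≈ 0.0355

a = A_s f_y/(0.85 f'_c b) = 41.64 mm.
β₁ = 0.681, so c = a/β₁ = 41.64/0.681 = 61.15 mm.
From the linear strain diagram with ε_cu = 0.003: ε_t = 0.003 (d − c)/c = 0.003 × (785 − 61.15)/61.15 = 0.0355.
Since ε_t ≥ 0.005, the section is tension-controlled.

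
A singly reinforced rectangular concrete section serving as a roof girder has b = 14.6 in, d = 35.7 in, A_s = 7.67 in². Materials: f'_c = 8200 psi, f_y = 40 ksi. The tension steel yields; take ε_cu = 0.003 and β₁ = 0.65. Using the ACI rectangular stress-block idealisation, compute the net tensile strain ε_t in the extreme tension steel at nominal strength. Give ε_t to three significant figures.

a = A_s f_y/(0.85 f'_c b) = 3.015 in.
β₁ = 0.65, so c = a/β₁ = 3.015/0.65 = 4.638 in.
From the linear strain diagram with ε_cu = 0.003: ε_t = 0.003 (d − c)/c = 0.003 × (35.7 − 4.638)/4.638 = 0.0201.
Since ε_t ≥ 0.005, the section is tension-controlled.

ε_t ≈ 0.0201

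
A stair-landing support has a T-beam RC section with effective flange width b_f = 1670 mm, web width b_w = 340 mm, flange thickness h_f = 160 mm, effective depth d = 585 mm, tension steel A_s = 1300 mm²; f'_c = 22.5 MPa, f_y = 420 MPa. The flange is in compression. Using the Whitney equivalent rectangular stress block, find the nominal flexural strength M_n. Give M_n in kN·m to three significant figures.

M_n ≈ 315 kN·m

Tension: T = A_s f_y = 1300 × 420 = 546000 N.
Try a within the flange: a = T/(0.85 f'_c b_f) = 546000/(0.85 × 22.5 × 1670) = 17.10 mm.
Since a = 17.10 ≤ h_f = 160 mm, the stress block lies entirely in the flange; analyse as a rectangular beam of width b_f.
M_n = T(d − a/2) = 546000 × (585 − 8.55) = 314.74 × 10⁶ N·mm.
M_n = 314.74 kN·m.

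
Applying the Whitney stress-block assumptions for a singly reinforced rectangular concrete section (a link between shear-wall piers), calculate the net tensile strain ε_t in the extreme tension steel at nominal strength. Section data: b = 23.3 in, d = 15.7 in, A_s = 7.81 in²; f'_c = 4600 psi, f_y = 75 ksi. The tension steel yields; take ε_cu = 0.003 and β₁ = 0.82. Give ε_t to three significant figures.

a = A_s f_y/(0.85 f'_c b) = 6.430 in.
β₁ = 0.82, so c = a/β₁ = 6.430/0.82 = 7.841 in.
From the linear strain diagram with ε_cu = 0.003: ε_t = 0.003 (d − c)/c = 0.003 × (15.7 − 7.841)/7.841 = 0.00301.
ε_t < 0.004 — the section is over-reinforced for flexure under ACI limits.

ε_t ≈ 0.00301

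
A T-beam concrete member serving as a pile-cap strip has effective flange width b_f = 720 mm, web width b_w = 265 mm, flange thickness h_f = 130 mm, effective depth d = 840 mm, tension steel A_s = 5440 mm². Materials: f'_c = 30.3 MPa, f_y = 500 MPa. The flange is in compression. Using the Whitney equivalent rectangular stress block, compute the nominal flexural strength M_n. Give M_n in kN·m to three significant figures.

Tension: T = A_s f_y = 5440 × 500 = 2720000 N.
Try a within the flange: a = T/(0.85 f'_c b_f) = 2720000/(0.85 × 30.3 × 720) = 146.68 mm.
a = 146.68 > h_f = 130 mm: the block extends into the web. Split into flange-overhang and web parts.
C_f = 0.85 f'_c (b_f − b_w) h_f = 0.85 × 30.3 × (720 − 265) × 130 = 1523408 N.
Remaining web compression depth: a_w = (T − C_f)/(0.85 f'_c b_w) = (2720000 − 1523408)/(0.85 × 30.3 × 265) = 175.32 mm.
M_n = C_f(d − h_f/2) + (T − C_f)(d − a_w/2) = 1523408 × (840 − 65) + 1196592 × (840 − 87.66) = 1180.64 + 900.24 = 2080.88 × 10⁶ N·mm.
M_n = 2080.88 kN·m.

M_n ≈ 2080 kN·m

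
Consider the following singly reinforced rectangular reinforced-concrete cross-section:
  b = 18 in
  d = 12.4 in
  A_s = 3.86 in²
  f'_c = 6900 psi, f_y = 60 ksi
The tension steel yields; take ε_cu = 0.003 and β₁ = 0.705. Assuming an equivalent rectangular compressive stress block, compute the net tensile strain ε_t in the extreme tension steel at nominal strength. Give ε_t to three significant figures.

a = A_s f_y/(0.85 f'_c b) = 2.194 in.
β₁ = 0.705, so c = a/β₁ = 2.194/0.705 = 3.112 in.
From the linear strain diagram with ε_cu = 0.003: ε_t = 0.003 (d − c)/c = 0.003 × (12.4 − 3.112)/3.112 = 0.00895.
Since ε_t ≥ 0.005, the section is tension-controlled.

ε_t ≈ 0.00895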